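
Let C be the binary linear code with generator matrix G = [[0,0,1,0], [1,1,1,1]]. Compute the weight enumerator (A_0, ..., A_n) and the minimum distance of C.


Weight distribution: A_0 = 1, A_1 = 1, A_3 = 1, A_4 = 1. Minimum distance d = 1.

Enumerate all 2^2 = 4 messages m ∈ F_2^2.
For each, compute codeword c = mG in F_2^4, then tally its weight.
  m = 00 → c = 0000, weight = 0.
  m = 10 → c = 0010, weight = 1.
  m = 01 → c = 1111, weight = 4.
  m = 11 → c = 1101, weight = 3.
Tally weights:
  weight 0: 1 codewords.
  weight 1: 1 codewords.
  weight 3: 1 codewords.
  weight 4: 1 codewords.
Minimum distance d = smallest w > 0 with A_w > 0 = 1.
Sanity: Σ A_w = 4 = 2^2 = 4 ✓.


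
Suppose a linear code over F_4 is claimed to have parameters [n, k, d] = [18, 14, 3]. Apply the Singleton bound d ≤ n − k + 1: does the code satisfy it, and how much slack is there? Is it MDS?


Singleton RHS = n − k + 1 = 5, slack = 2, bound satisfied, not MDS.

Singleton bound: d ≤ n − k + 1.
Here n = 18, k = 14, so n − k + 1 = 5.
Given d = 3, check d ≤ 5: YES.
Slack = (n − k + 1) − d = 2.
The code is NOT MDS (slack = 2 > 0).
Description: the claimed parameters are [18, 14, 3]_4; such a code would be non-MDS.


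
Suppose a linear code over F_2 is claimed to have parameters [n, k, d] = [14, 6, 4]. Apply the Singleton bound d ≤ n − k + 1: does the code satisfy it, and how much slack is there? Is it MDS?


Singleton RHS = n − k + 1 = 9, slack = 5, bound satisfied, not MDS.

Singleton bound: d ≤ n − k + 1.
Here n = 14, k = 6, so n − k + 1 = 9.
Given d = 4, check d ≤ 9: YES.
Slack = (n − k + 1) − d = 5.
The code is NOT MDS (slack = 5 > 0).
Description: the claimed parameters are [14, 6, 4]_2; such a code would be non-MDS.


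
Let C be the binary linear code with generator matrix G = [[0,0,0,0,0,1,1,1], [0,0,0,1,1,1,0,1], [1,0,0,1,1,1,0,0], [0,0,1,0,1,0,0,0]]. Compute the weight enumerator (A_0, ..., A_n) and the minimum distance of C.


Weight distribution: A_0 = 1, A_2 = 2, A_3 = 4, A_4 = 5, A_5 = 4. Minimum distance d = 2.

Enumerate all 2^4 = 16 messages m ∈ F_2^4.
For each, compute codeword c = mG in F_2^8, then tally its weight.
  m = 0000 → c = 00000000, weight = 0.
  m = 1000 → c = 00000111, weight = 3.
  m = 0100 → c = 00011101, weight = 4.
  m = 1100 → c = 00011010, weight = 3.
  m = 0010 → c = 10011100, weight = 4.
  m = 1010 → c = 10011011, weight = 5.
  m = 0110 → c = 10000001, weight = 2.
  m = 1110 → c = 10000110, weight = 3.
  m = 0001 → c = 00101000, weight = 2.
  m = 1001 → c = 00101111, weight = 5.
  m = 0101 → c = 00110101, weight = 4.
  m = 1101 → c = 00110010, weight = 3.
  m = 0011 → c = 10110100, weight = 4.
  m = 1011 → c = 10110011, weight = 5.
  m = 0111 → c = 10101001, weight = 4.
  m = 1111 → c = 10101110, weight = 5.
Tally weights:
  weight 0: 1 codewords.
  weight 2: 2 codewords.
  weight 3: 4 codewords.
  weight 4: 5 codewords.
  weight 5: 4 codewords.
Minimum distance d = smallest w > 0 with A_w > 0 = 2.
Sanity: Σ A_w = 16 = 2^4 = 16 ✓.


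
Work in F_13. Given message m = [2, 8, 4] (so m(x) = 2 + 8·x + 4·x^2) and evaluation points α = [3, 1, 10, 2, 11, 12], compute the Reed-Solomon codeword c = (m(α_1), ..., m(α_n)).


c = [10, 1, 1, 8, 2, 11]

Message polynomial: m(x) = 2 + 8·x + 4·x^2 (mod 13).
For each evaluation point α_i, compute m(α_i) mod 13:
  α_1 = 3: Horner steps 4 → 7 → 10, so m(3) = 10.
  α_2 = 1: Horner steps 4 → 12 → 1, so m(1) = 1.
  α_3 = 10: Horner steps 4 → 9 → 1, so m(10) = 1.
  α_4 = 2: Horner steps 4 → 3 → 8, so m(2) = 8.
  α_5 = 11: Horner steps 4 → 0 → 2, so m(11) = 2.
  α_6 = 12: Horner steps 4 → 4 → 11, so m(12) = 11.
Codeword c = [10, 1, 1, 8, 2, 11] ∈ F_13^6.


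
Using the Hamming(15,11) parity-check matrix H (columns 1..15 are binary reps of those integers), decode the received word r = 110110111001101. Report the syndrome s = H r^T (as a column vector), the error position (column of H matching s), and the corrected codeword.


s = (1, 0, 1, 0)^T, error position = 10, corrected codeword c = 110110111101101

Compute s = H r^T mod 2 one row at a time:
  s_1 = 1 + 1 + 0 + 0 + 1 + 1 + 0 + 1 = 5 ≡ 1 (mod 2).
  s_2 = 1 + 1 + 0 + 1 + 1 + 1 + 0 + 1 = 6 ≡ 0 (mod 2).
  s_3 = 1 + 0 + 0 + 1 + 0 + 0 + 0 + 1 = 3 ≡ 1 (mod 2).
  s_4 = 1 + 0 + 1 + 1 + 1 + 0 + 1 + 1 = 6 ≡ 0 (mod 2).
s = (1, 0, 1, 0)^T — this equals column 10 of H (binary 1010), so error is at position 10.
Correct: flip bit 10 of r = 110110111001101 to get c = 110110111101101.


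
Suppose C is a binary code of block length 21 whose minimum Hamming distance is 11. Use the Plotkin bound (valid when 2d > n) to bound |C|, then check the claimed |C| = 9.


Plotkin bound M ≤ 22; given |C| = 9 ≤ bound (satisfied).

Check applicability: 2d = 22, n = 21.
2d − n = 1 > 0, so Plotkin applies.
Compute d/(2d−n) = 11/1 ≈ 11.0000.
⌊d/(2d−n)⌋ = 11.
Plotkin bound: M ≤ 2·11 = 22.
Given |C| = 9, check: satisfied.
This |C| is below the Plotkin bound.


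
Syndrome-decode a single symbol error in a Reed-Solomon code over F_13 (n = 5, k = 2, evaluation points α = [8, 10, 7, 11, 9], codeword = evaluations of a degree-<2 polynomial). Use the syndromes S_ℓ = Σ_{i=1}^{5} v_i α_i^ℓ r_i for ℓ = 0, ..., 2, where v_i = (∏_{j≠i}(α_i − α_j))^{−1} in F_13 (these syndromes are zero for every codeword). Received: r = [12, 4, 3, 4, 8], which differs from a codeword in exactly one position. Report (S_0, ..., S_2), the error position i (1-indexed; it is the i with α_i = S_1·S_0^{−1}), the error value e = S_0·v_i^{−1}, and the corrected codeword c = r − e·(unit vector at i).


S = (11, 4, 5), error at position 4, error magnitude e = 4, c = [12, 4, 3, 0, 8].

Step 1: column multipliers v_i = (∏_{j≠i}(α_i − α_j))^{−1} mod 13.
  i = 1 (α = 8): (8−10)(8−7)(8−11)(8−9) = (−2)·1·(−3)·(−1) = −6 ≡ 7, so v_1 = 7^{−1} = 2 (mod 13).
  i = 2 (α = 10): (10−8)(10−7)(10−11)(10−9) = 2·3·(−1)·1 = −6 ≡ 7, so v_2 = 7^{−1} = 2 (mod 13).
  i = 3 (α = 7): (7−8)(7−10)(7−11)(7−9) = (−1)·(−3)·(−4)·(−2) = 24 ≡ 11, so v_3 = 11^{−1} = 6 (mod 13).
  i = 4 (α = 11): (11−8)(11−10)(11−7)(11−9) = 3·1·4·2 = 24 ≡ 11, so v_4 = 11^{−1} = 6 (mod 13).
  i = 5 (α = 9): (9−8)(9−10)(9−7)(9−11) = 1·(−1)·2·(−2) = 4 ≡ 4, so v_5 = 4^{−1} = 10 (mod 13).
  v = [2, 2, 6, 6, 10].
Step 2: syndromes of r = [12, 4, 3, 4, 8] (all sums mod 13).
  S_0 = Σ v_i r_i = 2·12 + 2·4 + 6·3 + 6·4 + 10·8 = 154 ≡ 11.
  S_1 = Σ v_i α_i r_i = 2·8·12 + 2·10·4 + 6·7·3 + 6·11·4 + 10·9·8 = 1382 ≡ 4.
  α_i^2 mod 13 = [12, 9, 10, 4, 3].
  S_2 = Σ v_i α_i^2 r_i = 2·12·12 + 2·9·4 + 6·10·3 + 6·4·4 + 10·3·8 = 876 ≡ 5.
  S = (11, 4, 5) ≠ 0, so r is not a codeword (an error is present).
Step 3: locate the error. For a single error e at position i, S_ℓ = v_i·e·α_i^ℓ, so α_err = S_1/S_0.
  S_0^{−1} = 11^{−1} = 6 (mod 13), so α_err = 4·6 = 24 ≡ 11 = α_4. Error position i = 4.
  Consistency check: S_2/S_1 = 5·10 = 50 ≡ 11 = α_err ✓ (single-error assumption holds).
Step 4: error magnitude e = S_0/v_4 = S_0·∏_{j≠4}(α_4 − α_j) = 11·11 = 121 ≡ 4 (mod 13).
Step 5: correct position 4: c_4 = r_4 − e = 4 − 4 ≡ 0 (mod 13). Hence c = [12, 4, 3, 0, 8].
  Check: interpolating c through the α_i gives m(x) = 5 + 9·x (degree < 2) with m(α_i) = c_i for every i, so c is indeed a codeword.


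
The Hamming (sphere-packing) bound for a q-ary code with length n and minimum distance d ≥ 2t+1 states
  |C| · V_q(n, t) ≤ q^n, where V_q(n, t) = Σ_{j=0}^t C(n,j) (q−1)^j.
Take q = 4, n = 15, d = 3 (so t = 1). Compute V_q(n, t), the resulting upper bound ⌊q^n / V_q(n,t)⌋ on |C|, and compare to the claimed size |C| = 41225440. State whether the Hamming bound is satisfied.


V_q(n, t) = 46, q^n = 1073741824, Hamming bound = 23342213, |C| = 41225440 > bound (violated).

Step 1: Compute V_q(n, t) = Σ_{j=0}^1 C(n, j) (q−1)^j.
  j = 0: C(15,0)·(3)^0 = 1·1 = 1.
  j = 1: C(15,1)·(3)^1 = 15·3 = 45.
  V_q(n, t) = 1 + 45 = 46.
Step 2: q^n = 4^15 = 1073741824.
Step 3: Hamming bound ⌊q^n / V_q(n,t)⌋ = ⌊1073741824/46⌋ = 23342213.
Step 4: Compare |C| = 41225440 to 23342213: violated.
The claimed |C| lies above the Hamming bound, so no 4-ary code of length 15 with d ≥ 3 can have 41225440 codewords.


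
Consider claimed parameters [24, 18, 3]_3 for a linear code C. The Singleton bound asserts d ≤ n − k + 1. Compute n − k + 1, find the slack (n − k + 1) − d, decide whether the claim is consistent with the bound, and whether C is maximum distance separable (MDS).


Singleton RHS = n − k + 1 = 7, slack = 4, bound satisfied, not MDS.

Singleton bound: d ≤ n − k + 1.
Here n = 24, k = 18, so n − k + 1 = 7.
Given d = 3, check d ≤ 7: YES.
Slack = (n − k + 1) − d = 4.
The code is NOT MDS (slack = 4 > 0).
Description: the claimed parameters are [24, 18, 3]_3; such a code would be non-MDS.


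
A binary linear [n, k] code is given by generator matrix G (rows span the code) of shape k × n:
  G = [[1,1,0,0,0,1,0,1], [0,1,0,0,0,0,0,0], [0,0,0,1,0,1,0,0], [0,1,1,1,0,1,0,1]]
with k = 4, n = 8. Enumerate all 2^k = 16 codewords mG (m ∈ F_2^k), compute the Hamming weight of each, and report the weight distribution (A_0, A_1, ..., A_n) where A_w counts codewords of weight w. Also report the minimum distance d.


Weight distribution: A_0 = 1, A_1 = 1, A_2 = 2, A_3 = 6, A_4 = 5, A_5 = 1. Minimum distance d = 1.

Enumerate all 2^4 = 16 messages m ∈ F_2^4.
For each, compute codeword c = mG in F_2^8, then tally its weight.
  m = 0000 → c = 00000000, weight = 0.
  m = 1000 → c = 11000101, weight = 4.
  m = 0100 → c = 01000000, weight = 1.
  m = 1100 → c = 10000101, weight = 3.
  m = 0010 → c = 00010100, weight = 2.
  m = 1010 → c = 11010001, weight = 4.
  m = 0110 → c = 01010100, weight = 3.
  m = 1110 → c = 10010001, weight = 3.
  m = 0001 → c = 01110101, weight = 5.
  m = 1001 → c = 10110000, weight = 3.
  m = 0101 → c = 00110101, weight = 4.
  m = 1101 → c = 11110000, weight = 4.
  m = 0011 → c = 01100001, weight = 3.
  m = 1011 → c = 10100100, weight = 3.
  m = 0111 → c = 00100001, weight = 2.
  m = 1111 → c = 11100100, weight = 4.
Tally weights:
  weight 0: 1 codewords.
  weight 1: 1 codewords.
  weight 2: 2 codewords.
  weight 3: 6 codewords.
  weight 4: 5 codewords.
  weight 5: 1 codewords.
Minimum distance d = smallest w > 0 with A_w > 0 = 1.
Sanity: Σ A_w = 16 = 2^4 = 16 ✓.


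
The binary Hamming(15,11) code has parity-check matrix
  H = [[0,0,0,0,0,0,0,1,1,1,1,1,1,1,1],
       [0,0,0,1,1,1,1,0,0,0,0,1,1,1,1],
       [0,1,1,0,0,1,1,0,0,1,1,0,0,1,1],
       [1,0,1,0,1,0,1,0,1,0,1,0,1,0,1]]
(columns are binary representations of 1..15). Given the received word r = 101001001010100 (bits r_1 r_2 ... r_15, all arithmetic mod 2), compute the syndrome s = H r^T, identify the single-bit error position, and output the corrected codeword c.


s = (1, 0, 1, 1)^T, error position = 11, corrected codeword c = 101001001000100

Compute s = H r^T mod 2 one row at a time:
  s_1 = 0 + 1 + 0 + 1 + 0 + 1 + 0 + 0 = 3 ≡ 1 (mod 2).
  s_2 = 0 + 0 + 1 + 0 + 0 + 1 + 0 + 0 = 2 ≡ 0 (mod 2).
  s_3 = 0 + 1 + 1 + 0 + 0 + 1 + 0 + 0 = 3 ≡ 1 (mod 2).
  s_4 = 1 + 1 + 0 + 0 + 1 + 1 + 1 + 0 = 5 ≡ 1 (mod 2).
s = (1, 0, 1, 1)^T — this equals column 11 of H (binary 1011), so error is at position 11.
Correct: flip bit 11 of r = 101001001010100 to get c = 101001001000100.


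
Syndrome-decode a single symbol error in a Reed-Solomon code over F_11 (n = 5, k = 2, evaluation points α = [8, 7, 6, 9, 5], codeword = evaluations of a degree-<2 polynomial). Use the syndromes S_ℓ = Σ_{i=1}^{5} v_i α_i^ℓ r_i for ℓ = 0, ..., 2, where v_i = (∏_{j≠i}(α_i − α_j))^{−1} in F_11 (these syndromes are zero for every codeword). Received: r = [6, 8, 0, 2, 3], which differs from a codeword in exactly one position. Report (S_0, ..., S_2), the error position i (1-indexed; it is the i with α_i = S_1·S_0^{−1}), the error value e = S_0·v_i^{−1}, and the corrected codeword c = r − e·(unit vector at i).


S = (9, 6, 4), error at position 1, error magnitude e = 1, c = [5, 8, 0, 2, 3].

Step 1: column multipliers v_i = (∏_{j≠i}(α_i − α_j))^{−1} mod 11.
  i = 1 (α = 8): (8−7)(8−6)(8−9)(8−5) = 1·2·(−1)·3 = −6 ≡ 5, so v_1 = 5^{−1} = 9 (mod 11).
  i = 2 (α = 7): (7−8)(7−6)(7−9)(7−5) = (−1)·1·(−2)·2 = 4 ≡ 4, so v_2 = 4^{−1} = 3 (mod 11).
  i = 3 (α = 6): (6−8)(6−7)(6−9)(6−5) = (−2)·(−1)·(−3)·1 = −6 ≡ 5, so v_3 = 5^{−1} = 9 (mod 11).
  i = 4 (α = 9): (9−8)(9−7)(9−6)(9−5) = 1·2·3·4 = 24 ≡ 2, so v_4 = 2^{−1} = 6 (mod 11).
  i = 5 (α = 5): (5−8)(5−7)(5−6)(5−9) = (−3)·(−2)·(−1)·(−4) = 24 ≡ 2, so v_5 = 2^{−1} = 6 (mod 11).
  v = [9, 3, 9, 6, 6].
Step 2: syndromes of r = [6, 8, 0, 2, 3] (all sums mod 11).
  S_0 = Σ v_i r_i = 9·6 + 3·8 + 9·0 + 6·2 + 6·3 = 108 ≡ 9.
  S_1 = Σ v_i α_i r_i = 9·8·6 + 3·7·8 + 9·6·0 + 6·9·2 + 6·5·3 = 798 ≡ 6.
  α_i^2 mod 11 = [9, 5, 3, 4, 3].
  S_2 = Σ v_i α_i^2 r_i = 9·9·6 + 3·5·8 + 9·3·0 + 6·4·2 + 6·3·3 = 708 ≡ 4.
  S = (9, 6, 4) ≠ 0, so r is not a codeword (an error is present).
Step 3: locate the error. For a single error e at position i, S_ℓ = v_i·e·α_i^ℓ, so α_err = S_1/S_0.
  S_0^{−1} = 9^{−1} = 5 (mod 11), so α_err = 6·5 = 30 ≡ 8 = α_1. Error position i = 1.
  Consistency check: S_2/S_1 = 4·2 = 8 ≡ 8 = α_err ✓ (single-error assumption holds).
Step 4: error magnitude e = S_0/v_1 = S_0·∏_{j≠1}(α_1 − α_j) = 9·5 = 45 ≡ 1 (mod 11).
Step 5: correct position 1: c_1 = r_1 − e = 6 − 1 ≡ 5 (mod 11). Hence c = [5, 8, 0, 2, 3].
  Check: interpolating c through the α_i gives m(x) = 7 + 8·x (degree < 2) with m(α_i) = c_i for every i, so c is indeed a codeword.


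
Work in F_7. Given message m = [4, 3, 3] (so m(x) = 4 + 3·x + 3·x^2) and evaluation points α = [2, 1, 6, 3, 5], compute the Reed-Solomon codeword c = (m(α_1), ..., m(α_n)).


c = [1, 3, 4, 5, 3]

Message polynomial: m(x) = 4 + 3·x + 3·x^2 (mod 7).
For each evaluation point α_i, compute m(α_i) mod 7:
  α_1 = 2: Horner steps 3 → 2 → 1, so m(2) = 1.
  α_2 = 1: Horner steps 3 → 6 → 3, so m(1) = 3.
  α_3 = 6: Horner steps 3 → 0 → 4, so m(6) = 4.
  α_4 = 3: Horner steps 3 → 5 → 5, so m(3) = 5.
  α_5 = 5: Horner steps 3 → 4 → 3, so m(5) = 3.
Codeword c = [1, 3, 4, 5, 3] ∈ F_7^5.


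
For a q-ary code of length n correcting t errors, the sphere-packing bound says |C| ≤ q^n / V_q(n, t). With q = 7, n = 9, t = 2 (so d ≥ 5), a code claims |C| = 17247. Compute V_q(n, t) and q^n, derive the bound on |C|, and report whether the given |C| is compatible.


V_q(n, t) = 1351, q^n = 40353607, Hamming bound = 29869, |C| = 17247 ≤ bound (satisfied).

Step 1: Compute V_q(n, t) = Σ_{j=0}^2 C(n, j) (q−1)^j.
  j = 0: C(9,0)·(6)^0 = 1·1 = 1.
  j = 1: C(9,1)·(6)^1 = 9·6 = 54.
  j = 2: C(9,2)·(6)^2 = 36·36 = 1296.
  V_q(n, t) = 1 + 54 + 1296 = 1351.
Step 2: q^n = 7^9 = 40353607.
Step 3: Hamming bound ⌊q^n / V_q(n,t)⌋ = ⌊40353607/1351⌋ = 29869.
Step 4: Compare |C| = 17247 to 29869: satisfied.
The claimed |C| lies below the Hamming bound.


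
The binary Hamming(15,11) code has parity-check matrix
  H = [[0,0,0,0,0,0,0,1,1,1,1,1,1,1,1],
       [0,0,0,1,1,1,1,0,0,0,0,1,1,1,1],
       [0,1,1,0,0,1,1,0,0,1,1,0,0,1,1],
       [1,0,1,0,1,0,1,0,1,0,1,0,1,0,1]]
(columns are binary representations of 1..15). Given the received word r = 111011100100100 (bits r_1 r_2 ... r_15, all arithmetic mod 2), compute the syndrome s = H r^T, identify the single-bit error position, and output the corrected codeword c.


s = (0, 0, 1, 1)^T, error position = 3, corrected codeword c = 110011100100100

Compute s = H r^T mod 2 one row at a time:
  s_1 = 0 + 0 + 1 + 0 + 0 + 1 + 0 + 0 = 2 ≡ 0 (mod 2).
  s_2 = 0 + 1 + 1 + 1 + 0 + 1 + 0 + 0 = 4 ≡ 0 (mod 2).
  s_3 = 1 + 1 + 1 + 1 + 1 + 0 + 0 + 0 = 5 ≡ 1 (mod 2).
  s_4 = 1 + 1 + 1 + 1 + 0 + 0 + 1 + 0 = 5 ≡ 1 (mod 2).
s = (0, 0, 1, 1)^T — this equals column 3 of H (binary 0011), so error is at position 3.
Correct: flip bit 3 of r = 111011100100100 to get c = 110011100100100.


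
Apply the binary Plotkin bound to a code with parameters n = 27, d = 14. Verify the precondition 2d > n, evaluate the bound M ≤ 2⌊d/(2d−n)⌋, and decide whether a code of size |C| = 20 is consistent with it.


Plotkin bound M ≤ 28; given |C| = 20 ≤ bound (satisfied).

Check applicability: 2d = 28, n = 27.
2d − n = 1 > 0, so Plotkin applies.
Compute d/(2d−n) = 14/1 ≈ 14.0000.
⌊d/(2d−n)⌋ = 14.
Plotkin bound: M ≤ 2·14 = 28.
Given |C| = 20, check: satisfied.
This |C| is below the Plotkin bound.


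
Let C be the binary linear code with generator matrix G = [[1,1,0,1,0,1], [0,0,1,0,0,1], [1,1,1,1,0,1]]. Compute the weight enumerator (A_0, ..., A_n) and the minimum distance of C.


Weight distribution: A_0 = 1, A_1 = 2, A_2 = 1, A_3 = 1, A_4 = 2, A_5 = 1. Minimum distance d = 1.

Enumerate all 2^3 = 8 messages m ∈ F_2^3.
For each, compute codeword c = mG in F_2^6, then tally its weight.
  m = 000 → c = 000000, weight = 0.
  m = 100 → c = 110101, weight = 4.
  m = 010 → c = 001001, weight = 2.
  m = 110 → c = 111100, weight = 4.
  m = 001 → c = 111101, weight = 5.
  m = 101 → c = 001000, weight = 1.
  m = 011 → c = 110100, weight = 3.
  m = 111 → c = 000001, weight = 1.
Tally weights:
  weight 0: 1 codewords.
  weight 1: 2 codewords.
  weight 2: 1 codewords.
  weight 3: 1 codewords.
  weight 4: 2 codewords.
  weight 5: 1 codewords.
Minimum distance d = smallest w > 0 with A_w > 0 = 1.
Sanity: Σ A_w = 8 = 2^3 = 8 ✓.


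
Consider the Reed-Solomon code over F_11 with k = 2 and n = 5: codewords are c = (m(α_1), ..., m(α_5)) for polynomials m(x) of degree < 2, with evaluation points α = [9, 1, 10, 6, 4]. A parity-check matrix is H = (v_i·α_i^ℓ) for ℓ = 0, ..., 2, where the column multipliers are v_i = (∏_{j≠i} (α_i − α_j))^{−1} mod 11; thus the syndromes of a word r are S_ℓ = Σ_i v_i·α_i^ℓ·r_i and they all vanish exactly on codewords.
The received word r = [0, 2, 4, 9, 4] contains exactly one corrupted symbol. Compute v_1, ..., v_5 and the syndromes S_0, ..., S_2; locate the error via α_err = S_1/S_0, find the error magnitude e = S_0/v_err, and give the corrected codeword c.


S = (1, 10, 1), error at position 3, error magnitude e = 7, c = [0, 2, 8, 9, 4].

Step 1: column multipliers v_i = (∏_{j≠i}(α_i − α_j))^{−1} mod 11.
  i = 1 (α = 9): (9−1)(9−10)(9−6)(9−4) = 8·(−1)·3·5 = −120 ≡ 1, so v_1 = 1^{−1} = 1 (mod 11).
  i = 2 (α = 1): (1−9)(1−10)(1−6)(1−4) = (−8)·(−9)·(−5)·(−3) = 1080 ≡ 2, so v_2 = 2^{−1} = 6 (mod 11).
  i = 3 (α = 10): (10−9)(10−1)(10−6)(10−4) = 1·9·4·6 = 216 ≡ 7, so v_3 = 7^{−1} = 8 (mod 11).
  i = 4 (α = 6): (6−9)(6−1)(6−10)(6−4) = (−3)·5·(−4)·2 = 120 ≡ 10, so v_4 = 10^{−1} = 10 (mod 11).
  i = 5 (α = 4): (4−9)(4−1)(4−10)(4−6) = (−5)·3·(−6)·(−2) = −180 ≡ 7, so v_5 = 7^{−1} = 8 (mod 11).
  v = [1, 6, 8, 10, 8].
Step 2: syndromes of r = [0, 2, 4, 9, 4] (all sums mod 11).
  S_0 = Σ v_i r_i = 1·0 + 6·2 + 8·4 + 10·9 + 8·4 = 166 ≡ 1.
  S_1 = Σ v_i α_i r_i = 1·9·0 + 6·1·2 + 8·10·4 + 10·6·9 + 8·4·4 = 1000 ≡ 10.
  α_i^2 mod 11 = [4, 1, 1, 3, 5].
  S_2 = Σ v_i α_i^2 r_i = 1·4·0 + 6·1·2 + 8·1·4 + 10·3·9 + 8·5·4 = 474 ≡ 1.
  S = (1, 10, 1) ≠ 0, so r is not a codeword (an error is present).
Step 3: locate the error. For a single error e at position i, S_ℓ = v_i·e·α_i^ℓ, so α_err = S_1/S_0.
  S_0^{−1} = 1^{−1} = 1 (mod 11), so α_err = 10·1 = 10 ≡ 10 = α_3. Error position i = 3.
  Consistency check: S_2/S_1 = 1·10 = 10 ≡ 10 = α_err ✓ (single-error assumption holds).
Step 4: error magnitude e = S_0/v_3 = S_0·∏_{j≠3}(α_3 − α_j) = 1·7 = 7 ≡ 7 (mod 11).
Step 5: correct position 3: c_3 = r_3 − e = 4 − 7 ≡ 8 (mod 11). Hence c = [0, 2, 8, 9, 4].
  Check: interpolating c through the α_i gives m(x) = 5 + 8·x (degree < 2) with m(α_i) = c_i for every i, so c is indeed a codeword.


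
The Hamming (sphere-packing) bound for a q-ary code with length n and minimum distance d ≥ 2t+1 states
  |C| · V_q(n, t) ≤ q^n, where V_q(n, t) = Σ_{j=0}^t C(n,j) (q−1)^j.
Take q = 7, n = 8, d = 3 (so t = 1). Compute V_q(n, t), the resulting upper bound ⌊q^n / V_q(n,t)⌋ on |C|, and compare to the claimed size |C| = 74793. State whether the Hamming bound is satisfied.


V_q(n, t) = 49, q^n = 5764801, Hamming bound = 117649, |C| = 74793 ≤ bound (satisfied).

Step 1: Compute V_q(n, t) = Σ_{j=0}^1 C(n, j) (q−1)^j.
  j = 0: C(8,0)·(6)^0 = 1·1 = 1.
  j = 1: C(8,1)·(6)^1 = 8·6 = 48.
  V_q(n, t) = 1 + 48 = 49.
Step 2: q^n = 7^8 = 5764801.
Step 3: Hamming bound ⌊q^n / V_q(n,t)⌋ = ⌊5764801/49⌋ = 117649.
Step 4: Compare |C| = 74793 to 117649: satisfied.
The claimed |C| lies below the Hamming bound.


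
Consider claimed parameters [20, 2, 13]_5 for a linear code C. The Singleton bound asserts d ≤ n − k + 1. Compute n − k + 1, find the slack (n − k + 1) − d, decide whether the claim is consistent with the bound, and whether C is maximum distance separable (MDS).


Singleton RHS = n − k + 1 = 19, slack = 6, bound satisfied, not MDS.

Singleton bound: d ≤ n − k + 1.
Here n = 20, k = 2, so n − k + 1 = 19.
Given d = 13, check d ≤ 19: YES.
Slack = (n − k + 1) − d = 6.
The code is NOT MDS (slack = 6 > 0).
Description: the claimed parameters are [20, 2, 13]_5; such a code would be non-MDS.


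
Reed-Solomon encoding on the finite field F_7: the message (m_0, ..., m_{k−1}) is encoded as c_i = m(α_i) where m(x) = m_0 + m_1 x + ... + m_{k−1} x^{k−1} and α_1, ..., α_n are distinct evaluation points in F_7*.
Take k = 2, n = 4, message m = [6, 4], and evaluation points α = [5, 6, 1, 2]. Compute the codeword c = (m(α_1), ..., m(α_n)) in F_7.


c = [5, 2, 3, 0]

Message polynomial: m(x) = 6 + 4·x (mod 7).
For each evaluation point α_i, compute m(α_i) mod 7:
  α_1 = 5: Horner steps 4 → 5, so m(5) = 5.
  α_2 = 6: Horner steps 4 → 2, so m(6) = 2.
  α_3 = 1: Horner steps 4 → 3, so m(1) = 3.
  α_4 = 2: Horner steps 4 → 0, so m(2) = 0.
Codeword c = [5, 2, 3, 0] ∈ F_7^4.


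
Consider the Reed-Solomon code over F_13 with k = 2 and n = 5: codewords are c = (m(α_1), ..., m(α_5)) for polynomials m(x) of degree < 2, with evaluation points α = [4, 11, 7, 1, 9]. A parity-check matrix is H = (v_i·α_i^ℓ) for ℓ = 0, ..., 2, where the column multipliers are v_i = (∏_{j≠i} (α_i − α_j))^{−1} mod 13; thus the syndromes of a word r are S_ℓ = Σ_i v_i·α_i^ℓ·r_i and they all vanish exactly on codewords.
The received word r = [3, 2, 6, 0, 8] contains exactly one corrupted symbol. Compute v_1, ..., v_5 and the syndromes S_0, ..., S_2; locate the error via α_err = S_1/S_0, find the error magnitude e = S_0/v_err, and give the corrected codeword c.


S = (5, 3, 7), error at position 2, error magnitude e = 5, c = [3, 10, 6, 0, 8].

Step 1: column multipliers v_i = (∏_{j≠i}(α_i − α_j))^{−1} mod 13.
  i = 1 (α = 4): (4−11)(4−7)(4−1)(4−9) = (−7)·(−3)·3·(−5) = −315 ≡ 10, so v_1 = 10^{−1} = 4 (mod 13).
  i = 2 (α = 11): (11−4)(11−7)(11−1)(11−9) = 7·4·10·2 = 560 ≡ 1, so v_2 = 1^{−1} = 1 (mod 13).
  i = 3 (α = 7): (7−4)(7−11)(7−1)(7−9) = 3·(−4)·6·(−2) = 144 ≡ 1, so v_3 = 1^{−1} = 1 (mod 13).
  i = 4 (α = 1): (1−4)(1−11)(1−7)(1−9) = (−3)·(−10)·(−6)·(−8) = 1440 ≡ 10, so v_4 = 10^{−1} = 4 (mod 13).
  i = 5 (α = 9): (9−4)(9−11)(9−7)(9−1) = 5·(−2)·2·8 = −160 ≡ 9, so v_5 = 9^{−1} = 3 (mod 13).
  v = [4, 1, 1, 4, 3].
Step 2: syndromes of r = [3, 2, 6, 0, 8] (all sums mod 13).
  S_0 = Σ v_i r_i = 4·3 + 1·2 + 1·6 + 4·0 + 3·8 = 44 ≡ 5.
  S_1 = Σ v_i α_i r_i = 4·4·3 + 1·11·2 + 1·7·6 + 4·1·0 + 3·9·8 = 328 ≡ 3.
  α_i^2 mod 13 = [3, 4, 10, 1, 3].
  S_2 = Σ v_i α_i^2 r_i = 4·3·3 + 1·4·2 + 1·10·6 + 4·1·0 + 3·3·8 = 176 ≡ 7.
  S = (5, 3, 7) ≠ 0, so r is not a codeword (an error is present).
Step 3: locate the error. For a single error e at position i, S_ℓ = v_i·e·α_i^ℓ, so α_err = S_1/S_0.
  S_0^{−1} = 5^{−1} = 8 (mod 13), so α_err = 3·8 = 24 ≡ 11 = α_2. Error position i = 2.
  Consistency check: S_2/S_1 = 7·9 = 63 ≡ 11 = α_err ✓ (single-error assumption holds).
Step 4: error magnitude e = S_0/v_2 = S_0·∏_{j≠2}(α_2 − α_j) = 5·1 = 5 ≡ 5 (mod 13).
Step 5: correct position 2: c_2 = r_2 − e = 2 − 5 ≡ 10 (mod 13). Hence c = [3, 10, 6, 0, 8].
  Check: interpolating c through the α_i gives m(x) = 12 + 1·x (degree < 2) with m(α_i) = c_i for every i, so c is indeed a codeword.


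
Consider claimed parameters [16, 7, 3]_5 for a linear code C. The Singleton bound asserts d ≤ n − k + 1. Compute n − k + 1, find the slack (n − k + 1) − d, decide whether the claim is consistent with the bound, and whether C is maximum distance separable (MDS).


Singleton RHS = n − k + 1 = 10, slack = 7, bound satisfied, not MDS.

Singleton bound: d ≤ n − k + 1.
Here n = 16, k = 7, so n − k + 1 = 10.
Given d = 3, check d ≤ 10: YES.
Slack = (n − k + 1) − d = 7.
The code is NOT MDS (slack = 7 > 0).
Description: the claimed parameters are [16, 7, 3]_5; such a code would be non-MDS.


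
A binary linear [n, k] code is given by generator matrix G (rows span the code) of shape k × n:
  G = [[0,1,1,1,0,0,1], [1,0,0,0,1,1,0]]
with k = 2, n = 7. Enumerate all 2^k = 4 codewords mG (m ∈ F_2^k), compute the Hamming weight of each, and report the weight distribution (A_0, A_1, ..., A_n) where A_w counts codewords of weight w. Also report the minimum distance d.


Weight distribution: A_0 = 1, A_3 = 1, A_4 = 1, A_7 = 1. Minimum distance d = 3.

Enumerate all 2^2 = 4 messages m ∈ F_2^2.
For each, compute codeword c = mG in F_2^7, then tally its weight.
  m = 00 → c = 0000000, weight = 0.
  m = 10 → c = 0111001, weight = 4.
  m = 01 → c = 1000110, weight = 3.
  m = 11 → c = 1111111, weight = 7.
Tally weights:
  weight 0: 1 codewords.
  weight 3: 1 codewords.
  weight 4: 1 codewords.
  weight 7: 1 codewords.
Minimum distance d = smallest w > 0 with A_w > 0 = 3.
Sanity: Σ A_w = 4 = 2^2 = 4 ✓.


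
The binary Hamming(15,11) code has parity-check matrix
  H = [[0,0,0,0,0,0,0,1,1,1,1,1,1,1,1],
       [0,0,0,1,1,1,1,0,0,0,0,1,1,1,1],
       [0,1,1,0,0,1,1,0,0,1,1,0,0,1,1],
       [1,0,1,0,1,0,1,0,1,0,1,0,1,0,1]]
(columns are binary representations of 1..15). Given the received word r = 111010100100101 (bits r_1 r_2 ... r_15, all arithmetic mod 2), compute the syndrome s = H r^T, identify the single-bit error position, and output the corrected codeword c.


s = (1, 0, 1, 0)^T, error position = 10, corrected codeword c = 111010100000101

Compute s = H r^T mod 2 one row at a time:
  s_1 = 0 + 0 + 1 + 0 + 0 + 1 + 0 + 1 = 3 ≡ 1 (mod 2).
  s_2 = 0 + 1 + 0 + 1 + 0 + 1 + 0 + 1 = 4 ≡ 0 (mod 2).
  s_3 = 1 + 1 + 0 + 1 + 1 + 0 + 0 + 1 = 5 ≡ 1 (mod 2).
  s_4 = 1 + 1 + 1 + 1 + 0 + 0 + 1 + 1 = 6 ≡ 0 (mod 2).
s = (1, 0, 1, 0)^T — this equals column 10 of H (binary 1010), so error is at position 10.
Correct: flip bit 10 of r = 111010100100101 to get c = 111010100000101.


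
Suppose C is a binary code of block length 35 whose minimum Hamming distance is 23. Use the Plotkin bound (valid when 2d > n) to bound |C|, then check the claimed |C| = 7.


Plotkin bound M ≤ 4; given |C| = 7 > bound (violated).

Check applicability: 2d = 46, n = 35.
2d − n = 11 > 0, so Plotkin applies.
Compute d/(2d−n) = 23/11 ≈ 2.0909.
⌊d/(2d−n)⌋ = 2.
Plotkin bound: M ≤ 2·2 = 4.
Given |C| = 7, check: VIOLATED.
This |C| is above the Plotkin bound, so no binary code with n = 35, d = 23 and 7 codewords exists.


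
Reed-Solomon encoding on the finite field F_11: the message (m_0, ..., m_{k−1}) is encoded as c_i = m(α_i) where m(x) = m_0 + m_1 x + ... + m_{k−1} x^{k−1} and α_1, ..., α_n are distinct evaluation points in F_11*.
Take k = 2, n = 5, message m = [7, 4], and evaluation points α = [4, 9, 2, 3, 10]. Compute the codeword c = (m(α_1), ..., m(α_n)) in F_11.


c = [1, 10, 4, 8, 3]

Message polynomial: m(x) = 7 + 4·x (mod 11).
For each evaluation point α_i, compute m(α_i) mod 11:
  α_1 = 4: Horner steps 4 → 1, so m(4) = 1.
  α_2 = 9: Horner steps 4 → 10, so m(9) = 10.
  α_3 = 2: Horner steps 4 → 4, so m(2) = 4.
  α_4 = 3: Horner steps 4 → 8, so m(3) = 8.
  α_5 = 10: Horner steps 4 → 3, so m(10) = 3.
Codeword c = [1, 10, 4, 8, 3] ∈ F_11^5.


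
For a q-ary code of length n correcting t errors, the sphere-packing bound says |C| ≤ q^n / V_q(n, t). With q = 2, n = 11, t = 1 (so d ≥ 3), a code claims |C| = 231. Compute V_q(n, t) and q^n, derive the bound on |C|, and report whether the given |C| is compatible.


V_q(n, t) = 12, q^n = 2048, Hamming bound = 170, |C| = 231 > bound (violated).

Step 1: Compute V_q(n, t) = Σ_{j=0}^1 C(n, j) (q−1)^j.
  j = 0: C(11,0)·(1)^0 = 1·1 = 1.
  j = 1: C(11,1)·(1)^1 = 11·1 = 11.
  V_q(n, t) = 1 + 11 = 12.
Step 2: q^n = 2^11 = 2048.
Step 3: Hamming bound ⌊q^n / V_q(n,t)⌋ = ⌊2048/12⌋ = 170.
Step 4: Compare |C| = 231 to 170: violated.
The claimed |C| lies above the Hamming bound, so no 2-ary code of length 11 with d ≥ 3 can have 231 codewords.


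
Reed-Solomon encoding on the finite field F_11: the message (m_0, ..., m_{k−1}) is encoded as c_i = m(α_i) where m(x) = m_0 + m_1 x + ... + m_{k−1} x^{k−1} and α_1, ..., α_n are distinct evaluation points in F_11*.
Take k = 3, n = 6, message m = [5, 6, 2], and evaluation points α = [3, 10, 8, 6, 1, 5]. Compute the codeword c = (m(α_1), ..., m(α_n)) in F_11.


c = [8, 1, 5, 3, 2, 8]

Message polynomial: m(x) = 5 + 6·x + 2·x^2 (mod 11).
For each evaluation point α_i, compute m(α_i) mod 11:
  α_1 = 3: Horner steps 2 → 1 → 8, so m(3) = 8.
  α_2 = 10: Horner steps 2 → 4 → 1, so m(10) = 1.
  α_3 = 8: Horner steps 2 → 0 → 5, so m(8) = 5.
  α_4 = 6: Horner steps 2 → 7 → 3, so m(6) = 3.
  α_5 = 1: Horner steps 2 → 8 → 2, so m(1) = 2.
  α_6 = 5: Horner steps 2 → 5 → 8, so m(5) = 8.
Codeword c = [8, 1, 5, 3, 2, 8] ∈ F_11^6.


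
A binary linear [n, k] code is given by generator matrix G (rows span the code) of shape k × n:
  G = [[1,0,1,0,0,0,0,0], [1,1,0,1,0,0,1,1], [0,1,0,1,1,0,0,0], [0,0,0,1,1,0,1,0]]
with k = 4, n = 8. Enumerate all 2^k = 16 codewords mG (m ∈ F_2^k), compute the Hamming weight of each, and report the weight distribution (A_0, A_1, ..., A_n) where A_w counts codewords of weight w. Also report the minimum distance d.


Weight distribution: A_0 = 1, A_2 = 2, A_3 = 4, A_4 = 5, A_5 = 4. Minimum distance d = 2.

Enumerate all 2^4 = 16 messages m ∈ F_2^4.
For each, compute codeword c = mG in F_2^8, then tally its weight.
  m = 0000 → c = 00000000, weight = 0.
  m = 1000 → c = 10100000, weight = 2.
  m = 0100 → c = 11010011, weight = 5.
  m = 1100 → c = 01110011, weight = 5.
  m = 0010 → c = 01011000, weight = 3.
  m = 1010 → c = 11111000, weight = 5.
  m = 0110 → c = 10001011, weight = 4.
  m = 1110 → c = 00101011, weight = 4.
  m = 0001 → c = 00011010, weight = 3.
  m = 1001 → c = 10111010, weight = 5.
  m = 0101 → c = 11001001, weight = 4.
  m = 1101 → c = 01101001, weight = 4.
  m = 0011 → c = 01000010, weight = 2.
  m = 1011 → c = 11100010, weight = 4.
  m = 0111 → c = 10010001, weight = 3.
  m = 1111 → c = 00110001, weight = 3.
Tally weights:
  weight 0: 1 codewords.
  weight 2: 2 codewords.
  weight 3: 4 codewords.
  weight 4: 5 codewords.
  weight 5: 4 codewords.
Minimum distance d = smallest w > 0 with A_w > 0 = 2.
Sanity: Σ A_w = 16 = 2^4 = 16 ✓.


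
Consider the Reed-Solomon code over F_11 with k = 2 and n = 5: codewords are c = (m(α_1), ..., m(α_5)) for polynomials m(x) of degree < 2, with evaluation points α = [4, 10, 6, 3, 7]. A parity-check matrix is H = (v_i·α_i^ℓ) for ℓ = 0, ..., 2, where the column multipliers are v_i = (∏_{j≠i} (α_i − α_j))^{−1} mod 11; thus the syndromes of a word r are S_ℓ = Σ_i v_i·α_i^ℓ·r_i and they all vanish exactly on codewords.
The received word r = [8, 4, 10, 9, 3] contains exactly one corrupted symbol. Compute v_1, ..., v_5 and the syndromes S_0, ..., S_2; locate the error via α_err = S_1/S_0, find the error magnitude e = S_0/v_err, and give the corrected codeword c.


S = (9, 3, 1), error at position 1, error magnitude e = 6, c = [2, 4, 10, 9, 3].

Step 1: column multipliers v_i = (∏_{j≠i}(α_i − α_j))^{−1} mod 11.
  i = 1 (α = 4): (4−10)(4−6)(4−3)(4−7) = (−6)·(−2)·1·(−3) = −36 ≡ 8, so v_1 = 8^{−1} = 7 (mod 11).
  i = 2 (α = 10): (10−4)(10−6)(10−3)(10−7) = 6·4·7·3 = 504 ≡ 9, so v_2 = 9^{−1} = 5 (mod 11).
  i = 3 (α = 6): (6−4)(6−10)(6−3)(6−7) = 2·(−4)·3·(−1) = 24 ≡ 2, so v_3 = 2^{−1} = 6 (mod 11).
  i = 4 (α = 3): (3−4)(3−10)(3−6)(3−7) = (−1)·(−7)·(−3)·(−4) = 84 ≡ 7, so v_4 = 7^{−1} = 8 (mod 11).
  i = 5 (α = 7): (7−4)(7−10)(7−6)(7−3) = 3·(−3)·1·4 = −36 ≡ 8, so v_5 = 8^{−1} = 7 (mod 11).
  v = [7, 5, 6, 8, 7].
Step 2: syndromes of r = [8, 4, 10, 9, 3] (all sums mod 11).
  S_0 = Σ v_i r_i = 7·8 + 5·4 + 6·10 + 8·9 + 7·3 = 229 ≡ 9.
  S_1 = Σ v_i α_i r_i = 7·4·8 + 5·10·4 + 6·6·10 + 8·3·9 + 7·7·3 = 1147 ≡ 3.
  α_i^2 mod 11 = [5, 1, 3, 9, 5].
  S_2 = Σ v_i α_i^2 r_i = 7·5·8 + 5·1·4 + 6·3·10 + 8·9·9 + 7·5·3 = 1233 ≡ 1.
  S = (9, 3, 1) ≠ 0, so r is not a codeword (an error is present).
Step 3: locate the error. For a single error e at position i, S_ℓ = v_i·e·α_i^ℓ, so α_err = S_1/S_0.
  S_0^{−1} = 9^{−1} = 5 (mod 11), so α_err = 3·5 = 15 ≡ 4 = α_1. Error position i = 1.
  Consistency check: S_2/S_1 = 1·4 = 4 ≡ 4 = α_err ✓ (single-error assumption holds).
Step 4: error magnitude e = S_0/v_1 = S_0·∏_{j≠1}(α_1 − α_j) = 9·8 = 72 ≡ 6 (mod 11).
Step 5: correct position 1: c_1 = r_1 − e = 8 − 6 ≡ 2 (mod 11). Hence c = [2, 4, 10, 9, 3].
  Check: interpolating c through the α_i gives m(x) = 8 + 4·x (degree < 2) with m(α_i) = c_i for every i, so c is indeed a codeword.


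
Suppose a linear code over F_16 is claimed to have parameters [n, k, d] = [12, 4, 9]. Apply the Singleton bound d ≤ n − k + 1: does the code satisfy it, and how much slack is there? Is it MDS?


Singleton RHS = n − k + 1 = 9, slack = 0, bound satisfied, MDS.

Singleton bound: d ≤ n − k + 1.
Here n = 12, k = 4, so n − k + 1 = 9.
Given d = 9, check d ≤ 9: YES.
Slack = (n − k + 1) − d = 0.
The code is MDS (slack = 0).
Description: the claimed parameters are [12, 4, 9]_16; such a code would be MDS (meets Singleton bound).


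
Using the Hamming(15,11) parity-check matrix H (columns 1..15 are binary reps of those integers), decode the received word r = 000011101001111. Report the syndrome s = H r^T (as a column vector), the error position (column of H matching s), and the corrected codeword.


s = (1, 1, 0, 1)^T, error position = 13, corrected codeword c = 000011101001011

Compute s = H r^T mod 2 one row at a time:
  s_1 = 0 + 1 + 0 + 0 + 1 + 1 + 1 + 1 = 5 ≡ 1 (mod 2).
  s_2 = 0 + 1 + 1 + 1 + 1 + 1 + 1 + 1 = 7 ≡ 1 (mod 2).
  s_3 = 0 + 0 + 1 + 1 + 0 + 0 + 1 + 1 = 4 ≡ 0 (mod 2).
  s_4 = 0 + 0 + 1 + 1 + 1 + 0 + 1 + 1 = 5 ≡ 1 (mod 2).
s = (1, 1, 0, 1)^T — this equals column 13 of H (binary 1101), so error is at position 13.
Correct: flip bit 13 of r = 000011101001111 to get c = 000011101001011.


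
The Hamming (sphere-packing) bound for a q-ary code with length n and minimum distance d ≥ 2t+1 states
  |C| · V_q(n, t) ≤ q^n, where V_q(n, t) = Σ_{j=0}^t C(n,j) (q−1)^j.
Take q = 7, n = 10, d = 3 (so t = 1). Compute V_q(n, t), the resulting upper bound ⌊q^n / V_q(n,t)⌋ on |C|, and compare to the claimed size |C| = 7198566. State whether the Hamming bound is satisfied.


V_q(n, t) = 61, q^n = 282475249, Hamming bound = 4630741, |C| = 7198566 > bound (violated).

Step 1: Compute V_q(n, t) = Σ_{j=0}^1 C(n, j) (q−1)^j.
  j = 0: C(10,0)·(6)^0 = 1·1 = 1.
  j = 1: C(10,1)·(6)^1 = 10·6 = 60.
  V_q(n, t) = 1 + 60 = 61.
Step 2: q^n = 7^10 = 282475249.
Step 3: Hamming bound ⌊q^n / V_q(n,t)⌋ = ⌊282475249/61⌋ = 4630741.
Step 4: Compare |C| = 7198566 to 4630741: violated.
The claimed |C| lies above the Hamming bound, so no 7-ary code of length 10 with d ≥ 3 can have 7198566 codewords.


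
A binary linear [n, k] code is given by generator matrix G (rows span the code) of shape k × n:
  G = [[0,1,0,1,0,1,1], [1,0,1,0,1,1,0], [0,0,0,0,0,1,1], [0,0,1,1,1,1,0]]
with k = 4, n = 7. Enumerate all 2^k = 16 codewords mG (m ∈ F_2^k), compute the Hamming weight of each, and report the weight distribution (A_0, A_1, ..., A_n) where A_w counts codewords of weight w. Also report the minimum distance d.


Weight distribution: A_0 = 1, A_2 = 4, A_4 = 9, A_6 = 2. Minimum distance d = 2.

Enumerate all 2^4 = 16 messages m ∈ F_2^4.
For each, compute codeword c = mG in F_2^7, then tally its weight.
  m = 0000 → c = 0000000, weight = 0.
  m = 1000 → c = 0101011, weight = 4.
  m = 0100 → c = 1010110, weight = 4.
  m = 1100 → c = 1111101, weight = 6.
  m = 0010 → c = 0000011, weight = 2.
  m = 1010 → c = 0101000, weight = 2.
  m = 0110 → c = 1010101, weight = 4.
  m = 1110 → c = 1111110, weight = 6.
  m = 0001 → c = 0011110, weight = 4.
  m = 1001 → c = 0110101, weight = 4.
  m = 0101 → c = 1001000, weight = 2.
  m = 1101 → c = 1100011, weight = 4.
  m = 0011 → c = 0011101, weight = 4.
  m = 1011 → c = 0110110, weight = 4.
  m = 0111 → c = 1001011, weight = 4.
  m = 1111 → c = 1100000, weight = 2.
Tally weights:
  weight 0: 1 codewords.
  weight 2: 4 codewords.
  weight 4: 9 codewords.
  weight 6: 2 codewords.
Minimum distance d = smallest w > 0 with A_w > 0 = 2.
Sanity: Σ A_w = 16 = 2^4 = 16 ✓.


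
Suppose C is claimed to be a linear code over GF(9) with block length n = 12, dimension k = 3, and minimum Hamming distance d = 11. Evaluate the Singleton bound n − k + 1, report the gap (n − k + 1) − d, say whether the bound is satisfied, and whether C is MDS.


Singleton RHS = n − k + 1 = 10, slack = -1, bound violated (no such code; not MDS).

Singleton bound: d ≤ n − k + 1.
Here n = 12, k = 3, so n − k + 1 = 10.
Given d = 11, check d ≤ 10: NO.
Slack = (n − k + 1) − d = -1.
The slack is negative: d = 11 exceeds n − k + 1 = 10 by 1, so the Singleton bound is violated and no linear [12, 3, 11]_9 code can exist. In particular it is not MDS (MDS requires d = n − k + 1 exactly).
Description: the claimed parameters are [12, 3, 11]_9; such a code would be impossible (violates the Singleton bound).


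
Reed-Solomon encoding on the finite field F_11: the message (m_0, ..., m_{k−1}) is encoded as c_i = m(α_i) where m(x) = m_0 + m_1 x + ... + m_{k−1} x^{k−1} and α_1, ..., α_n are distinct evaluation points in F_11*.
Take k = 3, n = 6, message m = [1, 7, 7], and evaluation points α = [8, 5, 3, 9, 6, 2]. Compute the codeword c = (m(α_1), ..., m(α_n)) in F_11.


c = [10, 2, 8, 4, 9, 10]

Message polynomial: m(x) = 1 + 7·x + 7·x^2 (mod 11).
For each evaluation point α_i, compute m(α_i) mod 11:
  α_1 = 8: Horner steps 7 → 8 → 10, so m(8) = 10.
  α_2 = 5: Horner steps 7 → 9 → 2, so m(5) = 2.
  α_3 = 3: Horner steps 7 → 6 → 8, so m(3) = 8.
  α_4 = 9: Horner steps 7 → 4 → 4, so m(9) = 4.
  α_5 = 6: Horner steps 7 → 5 → 9, so m(6) = 9.
  α_6 = 2: Horner steps 7 → 10 → 10, so m(2) = 10.
Codeword c = [10, 2, 8, 4, 9, 10] ∈ F_11^6.


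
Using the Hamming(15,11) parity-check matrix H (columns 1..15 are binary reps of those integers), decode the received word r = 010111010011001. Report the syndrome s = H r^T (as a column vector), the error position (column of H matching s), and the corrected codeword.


s = (0, 1, 0, 1)^T, error position = 5, corrected codeword c = 010101010011001

Compute s = H r^T mod 2 one row at a time:
  s_1 = 1 + 0 + 0 + 1 + 1 + 0 + 0 + 1 = 4 ≡ 0 (mod 2).
  s_2 = 1 + 1 + 1 + 0 + 1 + 0 + 0 + 1 = 5 ≡ 1 (mod 2).
  s_3 = 1 + 0 + 1 + 0 + 0 + 1 + 0 + 1 = 4 ≡ 0 (mod 2).
  s_4 = 0 + 0 + 1 + 0 + 0 + 1 + 0 + 1 = 3 ≡ 1 (mod 2).
s = (0, 1, 0, 1)^T — this equals column 5 of H (binary 0101), so error is at position 5.
Correct: flip bit 5 of r = 010111010011001 to get c = 010101010011001.
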